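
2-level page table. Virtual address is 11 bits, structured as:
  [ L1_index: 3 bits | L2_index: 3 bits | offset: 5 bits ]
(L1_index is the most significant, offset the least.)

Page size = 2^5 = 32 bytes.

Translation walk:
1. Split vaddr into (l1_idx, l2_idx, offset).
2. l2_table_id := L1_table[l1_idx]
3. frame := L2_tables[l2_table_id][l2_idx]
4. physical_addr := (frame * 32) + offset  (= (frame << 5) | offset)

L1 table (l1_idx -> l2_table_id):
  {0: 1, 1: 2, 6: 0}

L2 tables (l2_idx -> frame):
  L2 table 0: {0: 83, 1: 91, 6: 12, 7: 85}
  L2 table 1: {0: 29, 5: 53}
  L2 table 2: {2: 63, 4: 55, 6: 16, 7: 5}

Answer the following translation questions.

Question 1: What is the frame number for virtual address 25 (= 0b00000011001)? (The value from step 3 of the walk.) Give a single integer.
vaddr = 25: l1_idx=0, l2_idx=0
L1[0] = 1; L2[1][0] = 29

Answer: 29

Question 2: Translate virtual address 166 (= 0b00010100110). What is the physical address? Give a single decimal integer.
vaddr = 166 = 0b00010100110
Split: l1_idx=0, l2_idx=5, offset=6
L1[0] = 1
L2[1][5] = 53
paddr = 53 * 32 + 6 = 1702

Answer: 1702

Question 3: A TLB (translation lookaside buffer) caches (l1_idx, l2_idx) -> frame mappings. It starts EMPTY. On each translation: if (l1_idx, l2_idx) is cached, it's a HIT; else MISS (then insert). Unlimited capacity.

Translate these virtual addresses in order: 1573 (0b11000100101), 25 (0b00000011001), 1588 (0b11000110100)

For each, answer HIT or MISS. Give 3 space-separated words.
vaddr=1573: (6,1) not in TLB -> MISS, insert
vaddr=25: (0,0) not in TLB -> MISS, insert
vaddr=1588: (6,1) in TLB -> HIT

Answer: MISS MISS HIT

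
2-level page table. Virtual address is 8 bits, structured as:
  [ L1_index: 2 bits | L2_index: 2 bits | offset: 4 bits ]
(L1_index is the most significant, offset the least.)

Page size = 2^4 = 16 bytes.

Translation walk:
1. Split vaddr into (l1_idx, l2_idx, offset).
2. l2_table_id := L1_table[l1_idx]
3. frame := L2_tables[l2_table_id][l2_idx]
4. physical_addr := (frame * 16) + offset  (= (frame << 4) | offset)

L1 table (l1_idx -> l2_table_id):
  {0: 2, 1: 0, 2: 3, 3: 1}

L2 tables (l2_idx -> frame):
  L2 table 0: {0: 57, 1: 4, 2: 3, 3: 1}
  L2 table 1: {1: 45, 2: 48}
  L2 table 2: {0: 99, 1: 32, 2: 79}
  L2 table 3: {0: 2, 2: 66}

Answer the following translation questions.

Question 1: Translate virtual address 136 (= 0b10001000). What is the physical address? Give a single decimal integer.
Answer: 40

Derivation:
vaddr = 136 = 0b10001000
Split: l1_idx=2, l2_idx=0, offset=8
L1[2] = 3
L2[3][0] = 2
paddr = 2 * 16 + 8 = 40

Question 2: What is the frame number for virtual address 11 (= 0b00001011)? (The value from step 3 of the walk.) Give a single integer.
vaddr = 11: l1_idx=0, l2_idx=0
L1[0] = 2; L2[2][0] = 99

Answer: 99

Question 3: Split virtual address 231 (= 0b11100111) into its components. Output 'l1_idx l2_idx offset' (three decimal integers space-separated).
Answer: 3 2 7

Derivation:
vaddr = 231 = 0b11100111
  top 2 bits -> l1_idx = 3
  next 2 bits -> l2_idx = 2
  bottom 4 bits -> offset = 7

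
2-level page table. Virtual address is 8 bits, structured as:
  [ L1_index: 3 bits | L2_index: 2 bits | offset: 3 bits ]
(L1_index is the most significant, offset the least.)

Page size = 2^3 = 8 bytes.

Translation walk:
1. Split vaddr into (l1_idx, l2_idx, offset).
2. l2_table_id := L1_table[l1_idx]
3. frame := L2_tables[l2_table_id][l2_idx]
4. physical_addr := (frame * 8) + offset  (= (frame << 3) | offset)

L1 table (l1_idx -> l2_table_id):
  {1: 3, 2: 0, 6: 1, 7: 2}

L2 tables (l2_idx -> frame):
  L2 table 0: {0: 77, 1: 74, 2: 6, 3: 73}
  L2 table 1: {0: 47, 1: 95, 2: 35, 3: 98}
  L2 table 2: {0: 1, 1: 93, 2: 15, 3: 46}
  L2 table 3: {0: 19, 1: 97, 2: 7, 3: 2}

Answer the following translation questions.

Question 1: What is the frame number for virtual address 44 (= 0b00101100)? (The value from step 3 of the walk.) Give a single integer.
Answer: 97

Derivation:
vaddr = 44: l1_idx=1, l2_idx=1
L1[1] = 3; L2[3][1] = 97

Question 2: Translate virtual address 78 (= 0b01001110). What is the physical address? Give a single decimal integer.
vaddr = 78 = 0b01001110
Split: l1_idx=2, l2_idx=1, offset=6
L1[2] = 0
L2[0][1] = 74
paddr = 74 * 8 + 6 = 598

Answer: 598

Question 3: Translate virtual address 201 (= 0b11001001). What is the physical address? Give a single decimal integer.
Answer: 761

Derivation:
vaddr = 201 = 0b11001001
Split: l1_idx=6, l2_idx=1, offset=1
L1[6] = 1
L2[1][1] = 95
paddr = 95 * 8 + 1 = 761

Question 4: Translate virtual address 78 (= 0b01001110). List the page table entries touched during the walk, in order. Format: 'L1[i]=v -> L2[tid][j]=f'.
Answer: L1[2]=0 -> L2[0][1]=74

Derivation:
vaddr = 78 = 0b01001110
Split: l1_idx=2, l2_idx=1, offset=6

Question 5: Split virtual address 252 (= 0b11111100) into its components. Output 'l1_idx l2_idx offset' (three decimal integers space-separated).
vaddr = 252 = 0b11111100
  top 3 bits -> l1_idx = 7
  next 2 bits -> l2_idx = 3
  bottom 3 bits -> offset = 4

Answer: 7 3 4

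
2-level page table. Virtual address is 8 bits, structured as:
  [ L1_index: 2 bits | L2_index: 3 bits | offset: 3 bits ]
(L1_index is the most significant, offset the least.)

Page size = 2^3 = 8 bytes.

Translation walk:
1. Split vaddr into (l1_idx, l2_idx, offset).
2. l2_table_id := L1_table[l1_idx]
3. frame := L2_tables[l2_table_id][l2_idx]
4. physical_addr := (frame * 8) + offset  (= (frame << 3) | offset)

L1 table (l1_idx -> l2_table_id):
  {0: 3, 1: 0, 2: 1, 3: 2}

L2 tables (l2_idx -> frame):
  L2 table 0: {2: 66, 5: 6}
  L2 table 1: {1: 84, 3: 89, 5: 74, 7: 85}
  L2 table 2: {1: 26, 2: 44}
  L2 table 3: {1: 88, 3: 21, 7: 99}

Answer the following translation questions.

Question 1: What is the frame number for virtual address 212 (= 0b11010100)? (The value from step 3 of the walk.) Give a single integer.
Answer: 44

Derivation:
vaddr = 212: l1_idx=3, l2_idx=2
L1[3] = 2; L2[2][2] = 44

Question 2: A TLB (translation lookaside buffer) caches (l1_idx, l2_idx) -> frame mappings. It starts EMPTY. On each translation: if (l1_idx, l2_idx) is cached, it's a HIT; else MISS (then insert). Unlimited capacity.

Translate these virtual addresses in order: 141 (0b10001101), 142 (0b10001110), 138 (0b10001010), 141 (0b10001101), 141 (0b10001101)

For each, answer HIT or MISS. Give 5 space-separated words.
vaddr=141: (2,1) not in TLB -> MISS, insert
vaddr=142: (2,1) in TLB -> HIT
vaddr=138: (2,1) in TLB -> HIT
vaddr=141: (2,1) in TLB -> HIT
vaddr=141: (2,1) in TLB -> HIT

Answer: MISS HIT HIT HIT HIT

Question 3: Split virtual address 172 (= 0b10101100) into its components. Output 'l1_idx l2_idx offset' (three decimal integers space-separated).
vaddr = 172 = 0b10101100
  top 2 bits -> l1_idx = 2
  next 3 bits -> l2_idx = 5
  bottom 3 bits -> offset = 4

Answer: 2 5 4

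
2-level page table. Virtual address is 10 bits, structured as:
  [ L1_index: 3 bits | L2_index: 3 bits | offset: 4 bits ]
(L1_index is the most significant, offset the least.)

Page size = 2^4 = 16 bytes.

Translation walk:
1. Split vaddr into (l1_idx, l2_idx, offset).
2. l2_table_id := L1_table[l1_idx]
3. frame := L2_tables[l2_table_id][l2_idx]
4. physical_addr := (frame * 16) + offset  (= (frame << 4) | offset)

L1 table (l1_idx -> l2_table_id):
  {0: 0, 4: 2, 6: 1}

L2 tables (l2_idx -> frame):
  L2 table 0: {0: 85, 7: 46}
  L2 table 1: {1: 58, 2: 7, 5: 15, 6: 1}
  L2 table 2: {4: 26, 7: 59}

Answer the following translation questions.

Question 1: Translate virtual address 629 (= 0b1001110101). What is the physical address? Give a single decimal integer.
Answer: 949

Derivation:
vaddr = 629 = 0b1001110101
Split: l1_idx=4, l2_idx=7, offset=5
L1[4] = 2
L2[2][7] = 59
paddr = 59 * 16 + 5 = 949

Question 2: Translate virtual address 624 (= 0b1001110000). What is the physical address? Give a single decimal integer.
vaddr = 624 = 0b1001110000
Split: l1_idx=4, l2_idx=7, offset=0
L1[4] = 2
L2[2][7] = 59
paddr = 59 * 16 + 0 = 944

Answer: 944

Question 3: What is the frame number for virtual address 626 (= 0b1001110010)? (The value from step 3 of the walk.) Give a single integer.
Answer: 59

Derivation:
vaddr = 626: l1_idx=4, l2_idx=7
L1[4] = 2; L2[2][7] = 59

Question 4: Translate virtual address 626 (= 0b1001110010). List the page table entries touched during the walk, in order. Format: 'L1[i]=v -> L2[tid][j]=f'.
vaddr = 626 = 0b1001110010
Split: l1_idx=4, l2_idx=7, offset=2

Answer: L1[4]=2 -> L2[2][7]=59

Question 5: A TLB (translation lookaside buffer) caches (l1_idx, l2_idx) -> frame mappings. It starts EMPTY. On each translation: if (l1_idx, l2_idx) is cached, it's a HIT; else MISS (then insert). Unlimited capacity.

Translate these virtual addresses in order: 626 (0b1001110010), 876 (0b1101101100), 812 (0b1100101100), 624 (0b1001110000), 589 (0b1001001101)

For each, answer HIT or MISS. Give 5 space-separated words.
vaddr=626: (4,7) not in TLB -> MISS, insert
vaddr=876: (6,6) not in TLB -> MISS, insert
vaddr=812: (6,2) not in TLB -> MISS, insert
vaddr=624: (4,7) in TLB -> HIT
vaddr=589: (4,4) not in TLB -> MISS, insert

Answer: MISS MISS MISS HIT MISS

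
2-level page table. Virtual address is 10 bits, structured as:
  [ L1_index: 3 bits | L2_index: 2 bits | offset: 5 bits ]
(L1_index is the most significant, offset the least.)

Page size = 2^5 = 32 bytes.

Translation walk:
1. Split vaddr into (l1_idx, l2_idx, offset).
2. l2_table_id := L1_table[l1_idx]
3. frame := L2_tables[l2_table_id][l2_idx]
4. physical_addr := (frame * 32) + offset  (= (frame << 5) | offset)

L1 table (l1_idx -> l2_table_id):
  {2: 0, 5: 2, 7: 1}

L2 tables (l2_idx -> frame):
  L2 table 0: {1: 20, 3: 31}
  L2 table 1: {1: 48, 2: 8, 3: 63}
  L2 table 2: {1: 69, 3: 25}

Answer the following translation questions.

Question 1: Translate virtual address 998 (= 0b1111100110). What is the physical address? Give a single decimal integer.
vaddr = 998 = 0b1111100110
Split: l1_idx=7, l2_idx=3, offset=6
L1[7] = 1
L2[1][3] = 63
paddr = 63 * 32 + 6 = 2022

Answer: 2022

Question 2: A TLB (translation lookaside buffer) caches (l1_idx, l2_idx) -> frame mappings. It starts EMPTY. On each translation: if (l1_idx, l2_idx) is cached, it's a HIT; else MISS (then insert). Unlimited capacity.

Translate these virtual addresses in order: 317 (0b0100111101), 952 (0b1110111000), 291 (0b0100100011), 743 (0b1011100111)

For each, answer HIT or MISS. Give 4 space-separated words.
Answer: MISS MISS HIT MISS

Derivation:
vaddr=317: (2,1) not in TLB -> MISS, insert
vaddr=952: (7,1) not in TLB -> MISS, insert
vaddr=291: (2,1) in TLB -> HIT
vaddr=743: (5,3) not in TLB -> MISS, insert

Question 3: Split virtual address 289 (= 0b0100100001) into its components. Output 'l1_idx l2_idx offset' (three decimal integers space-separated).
vaddr = 289 = 0b0100100001
  top 3 bits -> l1_idx = 2
  next 2 bits -> l2_idx = 1
  bottom 5 bits -> offset = 1

Answer: 2 1 1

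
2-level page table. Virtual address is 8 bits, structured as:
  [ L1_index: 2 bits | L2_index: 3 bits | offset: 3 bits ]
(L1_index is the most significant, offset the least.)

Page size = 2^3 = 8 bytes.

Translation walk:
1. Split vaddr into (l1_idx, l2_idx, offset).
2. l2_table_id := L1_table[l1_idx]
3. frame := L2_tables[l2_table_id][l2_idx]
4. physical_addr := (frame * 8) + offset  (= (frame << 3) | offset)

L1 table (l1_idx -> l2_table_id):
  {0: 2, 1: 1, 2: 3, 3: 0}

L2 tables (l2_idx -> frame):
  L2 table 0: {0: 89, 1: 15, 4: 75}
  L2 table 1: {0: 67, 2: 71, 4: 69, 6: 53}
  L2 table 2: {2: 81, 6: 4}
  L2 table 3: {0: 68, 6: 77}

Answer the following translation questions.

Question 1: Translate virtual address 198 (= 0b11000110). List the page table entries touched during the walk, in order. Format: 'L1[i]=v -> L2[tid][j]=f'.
vaddr = 198 = 0b11000110
Split: l1_idx=3, l2_idx=0, offset=6

Answer: L1[3]=0 -> L2[0][0]=89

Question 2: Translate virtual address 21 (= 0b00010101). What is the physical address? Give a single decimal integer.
vaddr = 21 = 0b00010101
Split: l1_idx=0, l2_idx=2, offset=5
L1[0] = 2
L2[2][2] = 81
paddr = 81 * 8 + 5 = 653

Answer: 653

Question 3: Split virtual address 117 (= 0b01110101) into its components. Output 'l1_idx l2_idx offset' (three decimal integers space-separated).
Answer: 1 6 5

Derivation:
vaddr = 117 = 0b01110101
  top 2 bits -> l1_idx = 1
  next 3 bits -> l2_idx = 6
  bottom 3 bits -> offset = 5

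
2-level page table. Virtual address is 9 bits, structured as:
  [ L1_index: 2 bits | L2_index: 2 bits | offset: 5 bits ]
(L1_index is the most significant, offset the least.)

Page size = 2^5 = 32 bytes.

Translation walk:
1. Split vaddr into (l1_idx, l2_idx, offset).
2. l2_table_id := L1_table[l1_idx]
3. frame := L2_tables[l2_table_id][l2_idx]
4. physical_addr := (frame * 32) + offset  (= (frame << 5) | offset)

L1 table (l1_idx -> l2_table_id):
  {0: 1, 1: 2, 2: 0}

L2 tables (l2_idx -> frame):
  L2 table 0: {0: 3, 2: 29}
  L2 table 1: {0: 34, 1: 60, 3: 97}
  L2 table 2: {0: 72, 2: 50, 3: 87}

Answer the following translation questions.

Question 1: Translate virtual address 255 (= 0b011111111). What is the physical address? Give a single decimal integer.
Answer: 2815

Derivation:
vaddr = 255 = 0b011111111
Split: l1_idx=1, l2_idx=3, offset=31
L1[1] = 2
L2[2][3] = 87
paddr = 87 * 32 + 31 = 2815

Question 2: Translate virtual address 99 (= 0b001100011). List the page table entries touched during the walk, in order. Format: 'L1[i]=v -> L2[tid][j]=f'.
vaddr = 99 = 0b001100011
Split: l1_idx=0, l2_idx=3, offset=3

Answer: L1[0]=1 -> L2[1][3]=97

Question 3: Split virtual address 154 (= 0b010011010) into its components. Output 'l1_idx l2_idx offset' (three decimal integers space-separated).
Answer: 1 0 26

Derivation:
vaddr = 154 = 0b010011010
  top 2 bits -> l1_idx = 1
  next 2 bits -> l2_idx = 0
  bottom 5 bits -> offset = 26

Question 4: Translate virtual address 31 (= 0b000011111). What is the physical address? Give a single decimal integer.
vaddr = 31 = 0b000011111
Split: l1_idx=0, l2_idx=0, offset=31
L1[0] = 1
L2[1][0] = 34
paddr = 34 * 32 + 31 = 1119

Answer: 1119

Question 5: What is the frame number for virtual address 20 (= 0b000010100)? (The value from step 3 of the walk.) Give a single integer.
vaddr = 20: l1_idx=0, l2_idx=0
L1[0] = 1; L2[1][0] = 34

Answer: 34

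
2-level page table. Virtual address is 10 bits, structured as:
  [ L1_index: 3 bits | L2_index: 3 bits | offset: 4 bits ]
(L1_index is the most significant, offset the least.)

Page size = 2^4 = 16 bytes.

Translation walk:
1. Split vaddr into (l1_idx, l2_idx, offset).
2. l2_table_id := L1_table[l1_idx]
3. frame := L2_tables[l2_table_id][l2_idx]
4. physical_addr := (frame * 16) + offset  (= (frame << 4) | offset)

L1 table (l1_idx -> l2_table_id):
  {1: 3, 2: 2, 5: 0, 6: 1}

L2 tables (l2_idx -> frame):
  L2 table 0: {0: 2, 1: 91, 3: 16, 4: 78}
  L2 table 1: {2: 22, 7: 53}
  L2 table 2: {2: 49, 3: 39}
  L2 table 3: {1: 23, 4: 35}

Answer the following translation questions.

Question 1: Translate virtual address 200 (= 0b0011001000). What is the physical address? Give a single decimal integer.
vaddr = 200 = 0b0011001000
Split: l1_idx=1, l2_idx=4, offset=8
L1[1] = 3
L2[3][4] = 35
paddr = 35 * 16 + 8 = 568

Answer: 568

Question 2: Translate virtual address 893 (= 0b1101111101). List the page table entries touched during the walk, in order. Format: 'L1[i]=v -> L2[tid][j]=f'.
vaddr = 893 = 0b1101111101
Split: l1_idx=6, l2_idx=7, offset=13

Answer: L1[6]=1 -> L2[1][7]=53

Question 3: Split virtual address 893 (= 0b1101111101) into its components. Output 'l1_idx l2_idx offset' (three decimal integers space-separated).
vaddr = 893 = 0b1101111101
  top 3 bits -> l1_idx = 6
  next 3 bits -> l2_idx = 7
  bottom 4 bits -> offset = 13

Answer: 6 7 13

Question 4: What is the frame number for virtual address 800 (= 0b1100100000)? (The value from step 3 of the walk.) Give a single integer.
vaddr = 800: l1_idx=6, l2_idx=2
L1[6] = 1; L2[1][2] = 22

Answer: 22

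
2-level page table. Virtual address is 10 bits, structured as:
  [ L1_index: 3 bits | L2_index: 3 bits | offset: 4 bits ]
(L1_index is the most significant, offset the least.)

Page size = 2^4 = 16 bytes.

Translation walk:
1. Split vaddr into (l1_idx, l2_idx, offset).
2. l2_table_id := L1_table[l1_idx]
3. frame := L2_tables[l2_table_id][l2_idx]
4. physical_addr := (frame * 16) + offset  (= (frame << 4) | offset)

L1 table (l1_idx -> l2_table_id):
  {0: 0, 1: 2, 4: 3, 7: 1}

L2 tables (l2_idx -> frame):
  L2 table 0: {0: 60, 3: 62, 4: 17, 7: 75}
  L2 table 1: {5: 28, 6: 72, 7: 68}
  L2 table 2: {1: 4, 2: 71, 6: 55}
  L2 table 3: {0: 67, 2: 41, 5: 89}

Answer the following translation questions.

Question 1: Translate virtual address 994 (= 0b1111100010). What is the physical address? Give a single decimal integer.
Answer: 1154

Derivation:
vaddr = 994 = 0b1111100010
Split: l1_idx=7, l2_idx=6, offset=2
L1[7] = 1
L2[1][6] = 72
paddr = 72 * 16 + 2 = 1154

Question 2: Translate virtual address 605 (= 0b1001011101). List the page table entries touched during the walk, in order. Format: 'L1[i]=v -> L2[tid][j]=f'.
vaddr = 605 = 0b1001011101
Split: l1_idx=4, l2_idx=5, offset=13

Answer: L1[4]=3 -> L2[3][5]=89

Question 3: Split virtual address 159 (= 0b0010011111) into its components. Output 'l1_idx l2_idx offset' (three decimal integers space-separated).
vaddr = 159 = 0b0010011111
  top 3 bits -> l1_idx = 1
  next 3 bits -> l2_idx = 1
  bottom 4 bits -> offset = 15

Answer: 1 1 15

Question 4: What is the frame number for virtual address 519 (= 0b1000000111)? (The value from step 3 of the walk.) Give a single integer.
vaddr = 519: l1_idx=4, l2_idx=0
L1[4] = 3; L2[3][0] = 67

Answer: 67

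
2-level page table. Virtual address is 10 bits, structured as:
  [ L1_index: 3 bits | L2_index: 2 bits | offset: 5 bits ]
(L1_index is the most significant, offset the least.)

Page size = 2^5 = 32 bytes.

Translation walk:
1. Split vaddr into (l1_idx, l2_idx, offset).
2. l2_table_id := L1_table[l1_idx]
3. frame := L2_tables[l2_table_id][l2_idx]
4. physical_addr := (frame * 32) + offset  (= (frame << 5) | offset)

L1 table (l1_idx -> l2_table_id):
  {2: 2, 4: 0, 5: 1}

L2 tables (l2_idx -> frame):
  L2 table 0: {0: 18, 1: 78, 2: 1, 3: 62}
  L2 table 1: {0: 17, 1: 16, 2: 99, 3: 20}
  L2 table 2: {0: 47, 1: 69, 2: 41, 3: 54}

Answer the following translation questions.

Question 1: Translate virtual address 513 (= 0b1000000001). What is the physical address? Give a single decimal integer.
vaddr = 513 = 0b1000000001
Split: l1_idx=4, l2_idx=0, offset=1
L1[4] = 0
L2[0][0] = 18
paddr = 18 * 32 + 1 = 577

Answer: 577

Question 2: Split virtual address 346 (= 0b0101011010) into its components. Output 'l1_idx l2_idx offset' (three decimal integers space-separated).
vaddr = 346 = 0b0101011010
  top 3 bits -> l1_idx = 2
  next 2 bits -> l2_idx = 2
  bottom 5 bits -> offset = 26

Answer: 2 2 26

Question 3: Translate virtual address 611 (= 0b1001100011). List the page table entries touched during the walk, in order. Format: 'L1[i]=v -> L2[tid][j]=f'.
vaddr = 611 = 0b1001100011
Split: l1_idx=4, l2_idx=3, offset=3

Answer: L1[4]=0 -> L2[0][3]=62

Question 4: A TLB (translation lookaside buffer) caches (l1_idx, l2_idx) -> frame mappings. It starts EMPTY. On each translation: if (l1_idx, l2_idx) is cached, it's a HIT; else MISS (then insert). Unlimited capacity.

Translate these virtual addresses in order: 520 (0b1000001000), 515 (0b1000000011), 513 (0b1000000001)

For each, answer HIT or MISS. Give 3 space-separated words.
Answer: MISS HIT HIT

Derivation:
vaddr=520: (4,0) not in TLB -> MISS, insert
vaddr=515: (4,0) in TLB -> HIT
vaddr=513: (4,0) in TLB -> HIT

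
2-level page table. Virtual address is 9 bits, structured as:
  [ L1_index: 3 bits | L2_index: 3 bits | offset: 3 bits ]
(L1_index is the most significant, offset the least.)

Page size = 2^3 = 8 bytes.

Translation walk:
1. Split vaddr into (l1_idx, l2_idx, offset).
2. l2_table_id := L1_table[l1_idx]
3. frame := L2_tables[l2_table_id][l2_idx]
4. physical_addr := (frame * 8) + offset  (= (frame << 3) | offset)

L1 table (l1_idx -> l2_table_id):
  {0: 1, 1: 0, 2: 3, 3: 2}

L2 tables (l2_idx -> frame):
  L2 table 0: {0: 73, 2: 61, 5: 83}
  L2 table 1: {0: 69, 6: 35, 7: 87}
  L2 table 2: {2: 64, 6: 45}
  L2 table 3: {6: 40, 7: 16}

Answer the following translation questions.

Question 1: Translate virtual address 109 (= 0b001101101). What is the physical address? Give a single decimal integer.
vaddr = 109 = 0b001101101
Split: l1_idx=1, l2_idx=5, offset=5
L1[1] = 0
L2[0][5] = 83
paddr = 83 * 8 + 5 = 669

Answer: 669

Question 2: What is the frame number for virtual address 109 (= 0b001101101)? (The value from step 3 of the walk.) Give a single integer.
Answer: 83

Derivation:
vaddr = 109: l1_idx=1, l2_idx=5
L1[1] = 0; L2[0][5] = 83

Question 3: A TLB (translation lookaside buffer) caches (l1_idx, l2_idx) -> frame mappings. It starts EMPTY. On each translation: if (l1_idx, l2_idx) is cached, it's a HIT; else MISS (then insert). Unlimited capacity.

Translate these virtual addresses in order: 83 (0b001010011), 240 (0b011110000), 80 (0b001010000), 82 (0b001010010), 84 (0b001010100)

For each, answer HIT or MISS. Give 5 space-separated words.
vaddr=83: (1,2) not in TLB -> MISS, insert
vaddr=240: (3,6) not in TLB -> MISS, insert
vaddr=80: (1,2) in TLB -> HIT
vaddr=82: (1,2) in TLB -> HIT
vaddr=84: (1,2) in TLB -> HIT

Answer: MISS MISS HIT HIT HIT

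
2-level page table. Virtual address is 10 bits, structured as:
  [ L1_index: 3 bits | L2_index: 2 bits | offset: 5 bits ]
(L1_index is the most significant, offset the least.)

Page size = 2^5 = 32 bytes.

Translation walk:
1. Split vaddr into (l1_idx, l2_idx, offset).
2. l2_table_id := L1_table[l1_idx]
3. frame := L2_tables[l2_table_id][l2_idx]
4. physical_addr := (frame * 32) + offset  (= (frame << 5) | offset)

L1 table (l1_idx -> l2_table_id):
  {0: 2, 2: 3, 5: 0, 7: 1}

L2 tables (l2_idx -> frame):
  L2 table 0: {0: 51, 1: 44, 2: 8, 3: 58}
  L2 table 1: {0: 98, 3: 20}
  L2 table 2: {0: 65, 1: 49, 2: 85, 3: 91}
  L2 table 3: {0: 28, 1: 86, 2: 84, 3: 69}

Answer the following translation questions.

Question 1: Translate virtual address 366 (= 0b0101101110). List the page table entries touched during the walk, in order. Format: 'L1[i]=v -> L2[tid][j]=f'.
vaddr = 366 = 0b0101101110
Split: l1_idx=2, l2_idx=3, offset=14

Answer: L1[2]=3 -> L2[3][3]=69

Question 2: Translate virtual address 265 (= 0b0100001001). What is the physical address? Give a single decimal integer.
Answer: 905

Derivation:
vaddr = 265 = 0b0100001001
Split: l1_idx=2, l2_idx=0, offset=9
L1[2] = 3
L2[3][0] = 28
paddr = 28 * 32 + 9 = 905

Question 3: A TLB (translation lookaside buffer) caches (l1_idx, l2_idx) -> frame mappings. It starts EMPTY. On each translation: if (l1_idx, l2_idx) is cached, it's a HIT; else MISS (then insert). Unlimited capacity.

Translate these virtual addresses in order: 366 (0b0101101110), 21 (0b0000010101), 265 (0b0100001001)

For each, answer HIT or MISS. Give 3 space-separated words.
Answer: MISS MISS MISS

Derivation:
vaddr=366: (2,3) not in TLB -> MISS, insert
vaddr=21: (0,0) not in TLB -> MISS, insert
vaddr=265: (2,0) not in TLB -> MISS, insert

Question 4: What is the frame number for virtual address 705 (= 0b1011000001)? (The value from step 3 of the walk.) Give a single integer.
Answer: 8

Derivation:
vaddr = 705: l1_idx=5, l2_idx=2
L1[5] = 0; L2[0][2] = 8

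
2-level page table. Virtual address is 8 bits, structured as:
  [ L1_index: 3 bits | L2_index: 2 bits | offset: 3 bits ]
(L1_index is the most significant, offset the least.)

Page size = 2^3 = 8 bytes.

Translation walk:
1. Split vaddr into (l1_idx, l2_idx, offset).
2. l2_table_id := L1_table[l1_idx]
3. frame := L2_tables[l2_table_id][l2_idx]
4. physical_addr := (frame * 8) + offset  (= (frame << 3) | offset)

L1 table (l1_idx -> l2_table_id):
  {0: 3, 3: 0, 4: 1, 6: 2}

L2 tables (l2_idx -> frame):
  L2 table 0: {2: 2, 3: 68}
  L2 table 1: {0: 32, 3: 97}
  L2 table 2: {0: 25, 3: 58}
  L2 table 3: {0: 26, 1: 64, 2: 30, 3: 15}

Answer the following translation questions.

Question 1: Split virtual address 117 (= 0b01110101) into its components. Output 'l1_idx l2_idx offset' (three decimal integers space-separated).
Answer: 3 2 5

Derivation:
vaddr = 117 = 0b01110101
  top 3 bits -> l1_idx = 3
  next 2 bits -> l2_idx = 2
  bottom 3 bits -> offset = 5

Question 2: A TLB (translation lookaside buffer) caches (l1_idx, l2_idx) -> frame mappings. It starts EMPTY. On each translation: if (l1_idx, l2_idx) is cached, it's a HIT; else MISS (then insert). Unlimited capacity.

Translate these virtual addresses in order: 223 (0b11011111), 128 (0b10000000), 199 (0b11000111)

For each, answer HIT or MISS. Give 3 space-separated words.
Answer: MISS MISS MISS

Derivation:
vaddr=223: (6,3) not in TLB -> MISS, insert
vaddr=128: (4,0) not in TLB -> MISS, insert
vaddr=199: (6,0) not in TLB -> MISS, insert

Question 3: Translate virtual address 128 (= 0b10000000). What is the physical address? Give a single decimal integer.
Answer: 256

Derivation:
vaddr = 128 = 0b10000000
Split: l1_idx=4, l2_idx=0, offset=0
L1[4] = 1
L2[1][0] = 32
paddr = 32 * 8 + 0 = 256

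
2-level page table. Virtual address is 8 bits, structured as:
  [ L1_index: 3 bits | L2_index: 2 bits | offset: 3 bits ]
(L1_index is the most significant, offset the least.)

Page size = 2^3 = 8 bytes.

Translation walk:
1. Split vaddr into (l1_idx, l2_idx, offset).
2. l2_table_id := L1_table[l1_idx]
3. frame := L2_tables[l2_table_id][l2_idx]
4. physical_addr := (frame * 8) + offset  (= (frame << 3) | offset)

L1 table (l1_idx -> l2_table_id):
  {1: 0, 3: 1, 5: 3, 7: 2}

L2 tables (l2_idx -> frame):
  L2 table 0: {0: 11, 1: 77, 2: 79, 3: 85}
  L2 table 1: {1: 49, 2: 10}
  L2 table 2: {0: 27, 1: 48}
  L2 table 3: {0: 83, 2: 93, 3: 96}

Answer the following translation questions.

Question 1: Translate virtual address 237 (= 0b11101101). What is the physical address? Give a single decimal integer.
Answer: 389

Derivation:
vaddr = 237 = 0b11101101
Split: l1_idx=7, l2_idx=1, offset=5
L1[7] = 2
L2[2][1] = 48
paddr = 48 * 8 + 5 = 389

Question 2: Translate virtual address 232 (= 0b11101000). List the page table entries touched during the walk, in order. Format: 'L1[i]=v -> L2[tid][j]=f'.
Answer: L1[7]=2 -> L2[2][1]=48

Derivation:
vaddr = 232 = 0b11101000
Split: l1_idx=7, l2_idx=1, offset=0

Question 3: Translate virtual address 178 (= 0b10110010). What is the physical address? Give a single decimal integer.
Answer: 746

Derivation:
vaddr = 178 = 0b10110010
Split: l1_idx=5, l2_idx=2, offset=2
L1[5] = 3
L2[3][2] = 93
paddr = 93 * 8 + 2 = 746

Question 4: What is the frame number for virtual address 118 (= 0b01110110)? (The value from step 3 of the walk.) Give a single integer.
vaddr = 118: l1_idx=3, l2_idx=2
L1[3] = 1; L2[1][2] = 10

Answer: 10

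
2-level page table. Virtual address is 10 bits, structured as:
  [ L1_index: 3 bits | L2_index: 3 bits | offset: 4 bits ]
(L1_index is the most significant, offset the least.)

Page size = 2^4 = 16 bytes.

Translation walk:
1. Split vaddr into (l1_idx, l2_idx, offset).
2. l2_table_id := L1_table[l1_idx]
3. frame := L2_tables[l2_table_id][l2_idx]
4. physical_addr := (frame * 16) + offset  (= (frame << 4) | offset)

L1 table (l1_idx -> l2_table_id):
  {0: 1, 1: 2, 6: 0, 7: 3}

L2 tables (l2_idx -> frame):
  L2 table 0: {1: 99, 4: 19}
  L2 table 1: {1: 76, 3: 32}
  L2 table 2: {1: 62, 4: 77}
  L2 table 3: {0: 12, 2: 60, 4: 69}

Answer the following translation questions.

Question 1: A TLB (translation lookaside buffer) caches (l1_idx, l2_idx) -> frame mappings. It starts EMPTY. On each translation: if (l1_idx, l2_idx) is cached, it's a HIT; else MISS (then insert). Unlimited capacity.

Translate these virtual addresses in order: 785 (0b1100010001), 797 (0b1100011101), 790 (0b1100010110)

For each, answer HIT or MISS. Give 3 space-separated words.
vaddr=785: (6,1) not in TLB -> MISS, insert
vaddr=797: (6,1) in TLB -> HIT
vaddr=790: (6,1) in TLB -> HIT

Answer: MISS HIT HIT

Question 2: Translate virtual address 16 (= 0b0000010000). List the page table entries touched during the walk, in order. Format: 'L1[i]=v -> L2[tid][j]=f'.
Answer: L1[0]=1 -> L2[1][1]=76

Derivation:
vaddr = 16 = 0b0000010000
Split: l1_idx=0, l2_idx=1, offset=0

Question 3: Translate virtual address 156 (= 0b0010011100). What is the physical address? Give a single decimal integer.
Answer: 1004

Derivation:
vaddr = 156 = 0b0010011100
Split: l1_idx=1, l2_idx=1, offset=12
L1[1] = 2
L2[2][1] = 62
paddr = 62 * 16 + 12 = 1004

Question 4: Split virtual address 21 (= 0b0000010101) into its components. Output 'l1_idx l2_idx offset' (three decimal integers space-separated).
vaddr = 21 = 0b0000010101
  top 3 bits -> l1_idx = 0
  next 3 bits -> l2_idx = 1
  bottom 4 bits -> offset = 5

Answer: 0 1 5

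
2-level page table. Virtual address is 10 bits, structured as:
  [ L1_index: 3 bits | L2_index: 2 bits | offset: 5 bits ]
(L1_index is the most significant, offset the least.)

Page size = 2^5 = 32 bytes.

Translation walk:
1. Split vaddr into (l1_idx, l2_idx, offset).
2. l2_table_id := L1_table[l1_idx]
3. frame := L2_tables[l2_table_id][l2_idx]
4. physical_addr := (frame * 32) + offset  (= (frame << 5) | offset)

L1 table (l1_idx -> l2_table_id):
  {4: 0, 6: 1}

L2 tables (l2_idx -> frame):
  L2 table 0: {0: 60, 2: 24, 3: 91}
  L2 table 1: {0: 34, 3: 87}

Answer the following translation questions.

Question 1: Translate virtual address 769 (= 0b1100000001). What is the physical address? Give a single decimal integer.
Answer: 1089

Derivation:
vaddr = 769 = 0b1100000001
Split: l1_idx=6, l2_idx=0, offset=1
L1[6] = 1
L2[1][0] = 34
paddr = 34 * 32 + 1 = 1089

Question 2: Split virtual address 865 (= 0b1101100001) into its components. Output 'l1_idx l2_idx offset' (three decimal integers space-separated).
vaddr = 865 = 0b1101100001
  top 3 bits -> l1_idx = 6
  next 2 bits -> l2_idx = 3
  bottom 5 bits -> offset = 1

Answer: 6 3 1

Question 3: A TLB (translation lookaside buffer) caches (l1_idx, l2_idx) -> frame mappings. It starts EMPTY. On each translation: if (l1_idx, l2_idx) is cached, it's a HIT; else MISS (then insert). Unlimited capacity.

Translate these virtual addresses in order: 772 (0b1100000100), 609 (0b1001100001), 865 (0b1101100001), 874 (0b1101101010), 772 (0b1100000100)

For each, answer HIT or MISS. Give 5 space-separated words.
Answer: MISS MISS MISS HIT HIT

Derivation:
vaddr=772: (6,0) not in TLB -> MISS, insert
vaddr=609: (4,3) not in TLB -> MISS, insert
vaddr=865: (6,3) not in TLB -> MISS, insert
vaddr=874: (6,3) in TLB -> HIT
vaddr=772: (6,0) in TLB -> HIT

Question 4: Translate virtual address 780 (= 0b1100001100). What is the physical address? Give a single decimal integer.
vaddr = 780 = 0b1100001100
Split: l1_idx=6, l2_idx=0, offset=12
L1[6] = 1
L2[1][0] = 34
paddr = 34 * 32 + 12 = 1100

Answer: 1100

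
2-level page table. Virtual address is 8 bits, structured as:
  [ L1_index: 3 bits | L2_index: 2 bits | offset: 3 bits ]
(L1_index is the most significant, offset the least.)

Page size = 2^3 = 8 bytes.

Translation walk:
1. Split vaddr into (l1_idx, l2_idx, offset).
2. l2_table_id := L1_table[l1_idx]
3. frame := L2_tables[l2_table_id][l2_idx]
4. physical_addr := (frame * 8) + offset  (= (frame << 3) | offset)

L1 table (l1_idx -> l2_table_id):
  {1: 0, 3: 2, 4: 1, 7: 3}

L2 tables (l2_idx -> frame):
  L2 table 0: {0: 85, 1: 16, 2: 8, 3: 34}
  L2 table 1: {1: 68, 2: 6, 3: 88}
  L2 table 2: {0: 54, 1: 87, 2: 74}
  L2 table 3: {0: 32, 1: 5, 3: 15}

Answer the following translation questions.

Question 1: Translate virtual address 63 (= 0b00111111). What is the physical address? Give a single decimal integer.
vaddr = 63 = 0b00111111
Split: l1_idx=1, l2_idx=3, offset=7
L1[1] = 0
L2[0][3] = 34
paddr = 34 * 8 + 7 = 279

Answer: 279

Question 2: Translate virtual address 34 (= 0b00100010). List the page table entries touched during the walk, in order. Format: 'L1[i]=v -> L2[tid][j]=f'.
vaddr = 34 = 0b00100010
Split: l1_idx=1, l2_idx=0, offset=2

Answer: L1[1]=0 -> L2[0][0]=85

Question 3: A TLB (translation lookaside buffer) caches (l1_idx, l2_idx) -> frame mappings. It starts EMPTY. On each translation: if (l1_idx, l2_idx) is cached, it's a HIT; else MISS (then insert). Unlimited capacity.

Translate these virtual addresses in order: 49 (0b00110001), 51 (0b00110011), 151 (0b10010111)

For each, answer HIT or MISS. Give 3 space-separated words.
vaddr=49: (1,2) not in TLB -> MISS, insert
vaddr=51: (1,2) in TLB -> HIT
vaddr=151: (4,2) not in TLB -> MISS, insert

Answer: MISS HIT MISS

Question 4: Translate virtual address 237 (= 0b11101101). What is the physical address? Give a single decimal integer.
Answer: 45

Derivation:
vaddr = 237 = 0b11101101
Split: l1_idx=7, l2_idx=1, offset=5
L1[7] = 3
L2[3][1] = 5
paddr = 5 * 8 + 5 = 45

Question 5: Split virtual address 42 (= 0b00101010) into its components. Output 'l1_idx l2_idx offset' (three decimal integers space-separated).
Answer: 1 1 2

Derivation:
vaddr = 42 = 0b00101010
  top 3 bits -> l1_idx = 1
  next 2 bits -> l2_idx = 1
  bottom 3 bits -> offset = 2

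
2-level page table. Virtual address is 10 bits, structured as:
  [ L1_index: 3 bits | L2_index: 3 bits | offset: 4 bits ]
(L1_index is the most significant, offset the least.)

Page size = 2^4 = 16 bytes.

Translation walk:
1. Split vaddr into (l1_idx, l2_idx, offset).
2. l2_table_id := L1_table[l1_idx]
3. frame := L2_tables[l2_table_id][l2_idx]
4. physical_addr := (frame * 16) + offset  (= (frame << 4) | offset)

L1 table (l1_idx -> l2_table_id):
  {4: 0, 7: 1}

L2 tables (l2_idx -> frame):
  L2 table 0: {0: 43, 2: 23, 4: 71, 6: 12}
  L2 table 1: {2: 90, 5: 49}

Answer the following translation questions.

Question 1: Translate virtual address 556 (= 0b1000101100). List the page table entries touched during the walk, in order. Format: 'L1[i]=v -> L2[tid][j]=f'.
vaddr = 556 = 0b1000101100
Split: l1_idx=4, l2_idx=2, offset=12

Answer: L1[4]=0 -> L2[0][2]=23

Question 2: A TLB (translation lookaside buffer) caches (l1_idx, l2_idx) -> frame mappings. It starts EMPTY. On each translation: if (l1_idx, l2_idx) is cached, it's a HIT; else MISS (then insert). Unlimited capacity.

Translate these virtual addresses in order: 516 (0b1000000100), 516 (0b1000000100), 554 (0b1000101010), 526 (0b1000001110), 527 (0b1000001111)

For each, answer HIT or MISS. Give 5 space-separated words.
vaddr=516: (4,0) not in TLB -> MISS, insert
vaddr=516: (4,0) in TLB -> HIT
vaddr=554: (4,2) not in TLB -> MISS, insert
vaddr=526: (4,0) in TLB -> HIT
vaddr=527: (4,0) in TLB -> HIT

Answer: MISS HIT MISS HIT HIT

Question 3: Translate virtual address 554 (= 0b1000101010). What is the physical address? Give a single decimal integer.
Answer: 378

Derivation:
vaddr = 554 = 0b1000101010
Split: l1_idx=4, l2_idx=2, offset=10
L1[4] = 0
L2[0][2] = 23
paddr = 23 * 16 + 10 = 378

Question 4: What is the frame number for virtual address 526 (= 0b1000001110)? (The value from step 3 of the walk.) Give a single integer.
Answer: 43

Derivation:
vaddr = 526: l1_idx=4, l2_idx=0
L1[4] = 0; L2[0][0] = 43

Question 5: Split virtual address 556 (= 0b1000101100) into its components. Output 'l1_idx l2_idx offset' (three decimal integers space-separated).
Answer: 4 2 12

Derivation:
vaddr = 556 = 0b1000101100
  top 3 bits -> l1_idx = 4
  next 3 bits -> l2_idx = 2
  bottom 4 bits -> offset = 12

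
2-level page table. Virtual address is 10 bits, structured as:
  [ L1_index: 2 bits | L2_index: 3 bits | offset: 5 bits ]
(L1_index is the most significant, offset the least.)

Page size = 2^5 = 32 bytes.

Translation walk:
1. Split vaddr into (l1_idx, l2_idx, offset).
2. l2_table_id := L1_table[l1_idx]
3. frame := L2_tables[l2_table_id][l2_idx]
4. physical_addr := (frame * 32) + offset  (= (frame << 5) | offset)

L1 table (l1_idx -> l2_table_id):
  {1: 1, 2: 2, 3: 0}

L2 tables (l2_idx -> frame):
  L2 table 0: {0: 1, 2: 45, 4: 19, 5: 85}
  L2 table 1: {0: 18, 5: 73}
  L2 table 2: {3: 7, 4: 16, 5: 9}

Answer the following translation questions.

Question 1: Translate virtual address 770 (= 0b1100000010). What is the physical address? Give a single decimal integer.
Answer: 34

Derivation:
vaddr = 770 = 0b1100000010
Split: l1_idx=3, l2_idx=0, offset=2
L1[3] = 0
L2[0][0] = 1
paddr = 1 * 32 + 2 = 34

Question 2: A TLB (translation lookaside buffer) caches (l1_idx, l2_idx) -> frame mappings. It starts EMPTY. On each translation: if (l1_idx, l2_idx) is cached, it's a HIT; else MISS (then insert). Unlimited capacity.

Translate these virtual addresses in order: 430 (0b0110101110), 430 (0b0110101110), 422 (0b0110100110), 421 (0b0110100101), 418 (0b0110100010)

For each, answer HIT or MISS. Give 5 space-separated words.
vaddr=430: (1,5) not in TLB -> MISS, insert
vaddr=430: (1,5) in TLB -> HIT
vaddr=422: (1,5) in TLB -> HIT
vaddr=421: (1,5) in TLB -> HIT
vaddr=418: (1,5) in TLB -> HIT

Answer: MISS HIT HIT HIT HIT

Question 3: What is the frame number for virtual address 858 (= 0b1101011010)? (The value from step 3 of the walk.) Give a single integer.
Answer: 45

Derivation:
vaddr = 858: l1_idx=3, l2_idx=2
L1[3] = 0; L2[0][2] = 45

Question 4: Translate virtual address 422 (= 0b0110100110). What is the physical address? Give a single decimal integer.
vaddr = 422 = 0b0110100110
Split: l1_idx=1, l2_idx=5, offset=6
L1[1] = 1
L2[1][5] = 73
paddr = 73 * 32 + 6 = 2342

Answer: 2342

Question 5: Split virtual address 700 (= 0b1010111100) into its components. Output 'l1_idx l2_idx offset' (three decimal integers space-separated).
Answer: 2 5 28

Derivation:
vaddr = 700 = 0b1010111100
  top 2 bits -> l1_idx = 2
  next 3 bits -> l2_idx = 5
  bottom 5 bits -> offset = 28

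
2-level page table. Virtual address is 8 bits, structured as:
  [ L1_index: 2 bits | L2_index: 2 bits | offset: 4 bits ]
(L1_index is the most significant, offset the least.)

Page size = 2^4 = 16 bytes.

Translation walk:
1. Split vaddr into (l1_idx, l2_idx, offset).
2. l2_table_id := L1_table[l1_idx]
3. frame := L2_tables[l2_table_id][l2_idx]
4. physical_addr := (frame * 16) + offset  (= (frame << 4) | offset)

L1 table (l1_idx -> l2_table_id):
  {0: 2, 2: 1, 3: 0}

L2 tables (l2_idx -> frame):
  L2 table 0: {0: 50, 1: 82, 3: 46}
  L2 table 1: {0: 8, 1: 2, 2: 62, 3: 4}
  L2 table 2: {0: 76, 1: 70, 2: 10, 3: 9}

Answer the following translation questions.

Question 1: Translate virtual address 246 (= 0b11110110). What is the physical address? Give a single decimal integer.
vaddr = 246 = 0b11110110
Split: l1_idx=3, l2_idx=3, offset=6
L1[3] = 0
L2[0][3] = 46
paddr = 46 * 16 + 6 = 742

Answer: 742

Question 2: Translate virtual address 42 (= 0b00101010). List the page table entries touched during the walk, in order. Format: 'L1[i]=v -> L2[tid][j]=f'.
vaddr = 42 = 0b00101010
Split: l1_idx=0, l2_idx=2, offset=10

Answer: L1[0]=2 -> L2[2][2]=10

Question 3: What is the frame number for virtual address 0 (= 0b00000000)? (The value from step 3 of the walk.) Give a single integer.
vaddr = 0: l1_idx=0, l2_idx=0
L1[0] = 2; L2[2][0] = 76

Answer: 76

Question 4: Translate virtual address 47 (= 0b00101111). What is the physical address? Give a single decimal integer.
Answer: 175

Derivation:
vaddr = 47 = 0b00101111
Split: l1_idx=0, l2_idx=2, offset=15
L1[0] = 2
L2[2][2] = 10
paddr = 10 * 16 + 15 = 175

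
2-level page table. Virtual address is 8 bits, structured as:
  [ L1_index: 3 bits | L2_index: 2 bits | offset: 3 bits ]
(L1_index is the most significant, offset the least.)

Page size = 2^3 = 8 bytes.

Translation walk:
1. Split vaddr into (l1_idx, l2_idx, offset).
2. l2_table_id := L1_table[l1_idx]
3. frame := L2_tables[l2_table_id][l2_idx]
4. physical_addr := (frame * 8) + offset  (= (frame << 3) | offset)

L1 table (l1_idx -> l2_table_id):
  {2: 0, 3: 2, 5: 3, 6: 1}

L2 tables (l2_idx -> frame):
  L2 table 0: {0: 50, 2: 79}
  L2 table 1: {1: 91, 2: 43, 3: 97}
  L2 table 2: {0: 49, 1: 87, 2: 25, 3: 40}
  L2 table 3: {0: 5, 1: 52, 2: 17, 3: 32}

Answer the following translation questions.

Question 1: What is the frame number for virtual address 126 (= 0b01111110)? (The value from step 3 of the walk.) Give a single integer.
Answer: 40

Derivation:
vaddr = 126: l1_idx=3, l2_idx=3
L1[3] = 2; L2[2][3] = 40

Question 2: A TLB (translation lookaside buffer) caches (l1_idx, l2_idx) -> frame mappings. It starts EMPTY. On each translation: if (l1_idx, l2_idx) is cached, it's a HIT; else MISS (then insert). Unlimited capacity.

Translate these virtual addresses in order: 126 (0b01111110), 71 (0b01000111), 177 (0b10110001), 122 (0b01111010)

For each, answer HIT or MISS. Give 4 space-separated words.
vaddr=126: (3,3) not in TLB -> MISS, insert
vaddr=71: (2,0) not in TLB -> MISS, insert
vaddr=177: (5,2) not in TLB -> MISS, insert
vaddr=122: (3,3) in TLB -> HIT

Answer: MISS MISS MISS HIT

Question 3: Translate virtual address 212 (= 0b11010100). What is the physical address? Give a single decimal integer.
vaddr = 212 = 0b11010100
Split: l1_idx=6, l2_idx=2, offset=4
L1[6] = 1
L2[1][2] = 43
paddr = 43 * 8 + 4 = 348

Answer: 348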